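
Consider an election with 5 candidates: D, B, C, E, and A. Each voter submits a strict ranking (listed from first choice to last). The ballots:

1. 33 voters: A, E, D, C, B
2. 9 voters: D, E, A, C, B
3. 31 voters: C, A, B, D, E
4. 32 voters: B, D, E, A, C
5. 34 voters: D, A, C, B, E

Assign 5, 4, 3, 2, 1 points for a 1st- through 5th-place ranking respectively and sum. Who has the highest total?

A

D: 33·3 + 9·5 + 31·2 + 32·4 + 34·5 = 504
B: 33·1 + 9·1 + 31·3 + 32·5 + 34·2 = 363
C: 33·2 + 9·2 + 31·5 + 32·1 + 34·3 = 373
E: 33·4 + 9·4 + 31·1 + 32·3 + 34·1 = 329
A: 33·5 + 9·3 + 31·4 + 32·2 + 34·4 = 516
A has the highest Borda score (516).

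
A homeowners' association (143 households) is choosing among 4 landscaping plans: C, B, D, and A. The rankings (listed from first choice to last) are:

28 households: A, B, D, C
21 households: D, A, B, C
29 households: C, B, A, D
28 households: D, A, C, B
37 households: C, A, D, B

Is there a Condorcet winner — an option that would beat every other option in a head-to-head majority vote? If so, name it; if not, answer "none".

A vs C: 77–66 for A.
A vs B: 114–29 for A.
A vs D: 94–49 for A.
A beats every other option head-to-head.

A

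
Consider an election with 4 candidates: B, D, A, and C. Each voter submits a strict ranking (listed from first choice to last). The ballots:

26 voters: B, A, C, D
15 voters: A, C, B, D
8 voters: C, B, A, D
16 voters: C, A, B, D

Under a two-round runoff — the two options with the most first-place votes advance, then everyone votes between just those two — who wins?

C

Round 1 first-place votes: B 26, D 0, A 15, C 24.
B and C advance.
Runoff: B is preferred to C by 26 voters; C by 39.
C wins the runoff.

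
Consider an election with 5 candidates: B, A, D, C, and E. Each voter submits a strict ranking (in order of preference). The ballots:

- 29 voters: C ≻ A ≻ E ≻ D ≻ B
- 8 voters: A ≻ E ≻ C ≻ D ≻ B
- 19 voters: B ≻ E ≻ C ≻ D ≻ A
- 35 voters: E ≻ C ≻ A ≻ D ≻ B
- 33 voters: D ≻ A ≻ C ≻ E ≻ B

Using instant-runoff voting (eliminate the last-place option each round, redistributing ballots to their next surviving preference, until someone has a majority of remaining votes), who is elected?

Round 1: B 19, A 8, D 33, C 29, E 35. Eliminate A.
Round 2: B 19, D 33, C 29, E 43. Eliminate B.
Round 3: D 33, C 29, E 62. Eliminate C.
Round 4: D 33, E 91. E has a majority.

E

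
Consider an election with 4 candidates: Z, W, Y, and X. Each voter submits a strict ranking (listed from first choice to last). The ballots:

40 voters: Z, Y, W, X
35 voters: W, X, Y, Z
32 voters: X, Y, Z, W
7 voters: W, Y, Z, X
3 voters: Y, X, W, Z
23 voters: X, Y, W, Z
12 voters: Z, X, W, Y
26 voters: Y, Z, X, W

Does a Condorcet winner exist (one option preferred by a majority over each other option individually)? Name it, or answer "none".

X

X vs Z: 93–85 for X.
X vs W: 96–82 for X.
X vs Y: 102–76 for X.
X beats every other option head-to-head.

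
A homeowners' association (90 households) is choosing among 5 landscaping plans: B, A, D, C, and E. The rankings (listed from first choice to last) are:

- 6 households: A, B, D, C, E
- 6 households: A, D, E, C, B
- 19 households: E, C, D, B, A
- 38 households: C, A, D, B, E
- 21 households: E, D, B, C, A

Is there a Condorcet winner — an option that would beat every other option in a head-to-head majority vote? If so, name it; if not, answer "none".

Checking pairwise contests:
A beats B 50–40.
C beats A 78–12.
A beats D 50–40.
E beats C 46–44.
A beats E 50–40.
Every option loses at least one head-to-head, so there is no Condorcet winner.

none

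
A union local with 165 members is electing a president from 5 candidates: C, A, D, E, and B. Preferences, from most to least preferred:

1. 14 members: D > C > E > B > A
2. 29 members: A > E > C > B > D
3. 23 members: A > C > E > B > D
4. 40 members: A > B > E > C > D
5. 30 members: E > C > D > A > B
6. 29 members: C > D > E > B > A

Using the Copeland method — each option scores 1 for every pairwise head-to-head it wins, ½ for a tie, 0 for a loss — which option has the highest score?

A

C: beats D and B; loses to A and E → score 2.
A: beats C, D, E, and B → score 4.
D: loses to C, A, E, and B → score 0.
E: beats C, D, and B; loses to A → score 3.
B: beats D; loses to C, A, and E → score 1.
A has the best pairwise record.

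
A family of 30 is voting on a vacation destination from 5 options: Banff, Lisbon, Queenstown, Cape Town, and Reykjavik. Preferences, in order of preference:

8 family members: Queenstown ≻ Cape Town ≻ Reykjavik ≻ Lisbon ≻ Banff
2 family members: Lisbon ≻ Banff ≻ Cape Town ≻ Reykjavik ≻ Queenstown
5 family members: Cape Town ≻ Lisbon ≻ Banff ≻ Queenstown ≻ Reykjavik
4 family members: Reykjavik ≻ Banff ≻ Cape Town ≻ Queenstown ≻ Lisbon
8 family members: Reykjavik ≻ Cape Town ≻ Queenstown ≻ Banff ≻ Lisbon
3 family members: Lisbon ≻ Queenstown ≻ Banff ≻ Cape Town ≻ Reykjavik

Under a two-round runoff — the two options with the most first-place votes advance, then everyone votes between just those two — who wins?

Queenstown

Round 1 first-place votes: Banff 0, Lisbon 5, Queenstown 8, Cape Town 5, Reykjavik 12.
Reykjavik and Queenstown advance.
Runoff: Reykjavik is preferred to Queenstown by 14 voters; Queenstown by 16.
Queenstown wins the runoff.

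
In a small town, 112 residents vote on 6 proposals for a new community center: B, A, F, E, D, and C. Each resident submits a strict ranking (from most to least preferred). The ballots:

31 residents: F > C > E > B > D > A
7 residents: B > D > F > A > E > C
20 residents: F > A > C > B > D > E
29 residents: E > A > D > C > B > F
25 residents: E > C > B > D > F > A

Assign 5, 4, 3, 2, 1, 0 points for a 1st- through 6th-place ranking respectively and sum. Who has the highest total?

B: 31·2 + 7·5 + 20·2 + 29·1 + 25·3 = 241
A: 31·0 + 7·2 + 20·4 + 29·4 + 25·0 = 210
F: 31·5 + 7·3 + 20·5 + 29·0 + 25·1 = 301
E: 31·3 + 7·1 + 20·0 + 29·5 + 25·5 = 370
D: 31·1 + 7·4 + 20·1 + 29·3 + 25·2 = 216
C: 31·4 + 7·0 + 20·3 + 29·2 + 25·4 = 342
E has the highest Borda score (370).

E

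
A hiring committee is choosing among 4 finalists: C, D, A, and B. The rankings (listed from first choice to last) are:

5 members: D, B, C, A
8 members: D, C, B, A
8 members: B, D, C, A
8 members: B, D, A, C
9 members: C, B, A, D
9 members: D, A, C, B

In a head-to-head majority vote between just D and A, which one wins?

D

Voters preferring D to A: 38; preferring A to D: 9.
D wins the head-to-head.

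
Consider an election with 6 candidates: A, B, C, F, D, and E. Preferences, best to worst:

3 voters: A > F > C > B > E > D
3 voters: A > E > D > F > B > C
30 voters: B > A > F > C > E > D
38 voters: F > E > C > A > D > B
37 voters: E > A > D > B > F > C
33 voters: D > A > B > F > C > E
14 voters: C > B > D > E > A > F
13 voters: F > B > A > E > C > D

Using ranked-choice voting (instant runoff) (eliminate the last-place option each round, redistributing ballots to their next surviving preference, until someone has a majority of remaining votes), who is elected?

B

Round 1: A 6, B 30, C 14, F 51, D 33, E 37. Eliminate A.
Round 2: B 30, C 14, F 54, D 33, E 40. Eliminate C.
Round 3: B 44, F 54, D 33, E 40. Eliminate D.
Round 4: B 77, F 54, E 40. Eliminate E.
Round 5: B 114, F 57. B has a majority.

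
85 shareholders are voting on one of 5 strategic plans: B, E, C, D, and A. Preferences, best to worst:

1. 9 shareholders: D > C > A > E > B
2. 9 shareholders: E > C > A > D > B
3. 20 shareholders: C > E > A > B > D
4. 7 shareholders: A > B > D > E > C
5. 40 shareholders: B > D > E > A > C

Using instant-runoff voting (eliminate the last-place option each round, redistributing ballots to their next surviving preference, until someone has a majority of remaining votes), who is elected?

B

Round 1: B 40, E 9, C 20, D 9, A 7. Eliminate A.
Round 2: B 47, E 9, C 20, D 9. B has a majority.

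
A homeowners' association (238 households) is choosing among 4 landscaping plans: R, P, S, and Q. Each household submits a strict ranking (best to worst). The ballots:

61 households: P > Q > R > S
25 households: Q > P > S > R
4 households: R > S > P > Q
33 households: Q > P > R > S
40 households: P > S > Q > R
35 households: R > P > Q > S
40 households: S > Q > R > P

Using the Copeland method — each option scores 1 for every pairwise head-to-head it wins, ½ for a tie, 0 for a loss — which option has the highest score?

R: beats S; loses to P and Q → score 1.
P: beats R, S, and Q → score 3.
S: loses to R, P, and Q → score 0.
Q: beats R and S; loses to P → score 2.
P has the best pairwise record.

P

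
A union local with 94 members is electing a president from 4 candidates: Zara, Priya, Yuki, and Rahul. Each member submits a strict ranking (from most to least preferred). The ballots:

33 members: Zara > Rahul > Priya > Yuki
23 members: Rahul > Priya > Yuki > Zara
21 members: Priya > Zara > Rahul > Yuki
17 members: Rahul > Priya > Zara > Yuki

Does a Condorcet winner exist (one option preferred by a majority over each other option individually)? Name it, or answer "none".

none

Checking pairwise contests:
Priya beats Zara 61–33.
Rahul beats Priya 73–21.
Zara beats Yuki 71–23.
Zara beats Rahul 54–40.
Every option loses at least one head-to-head, so there is no Condorcet winner.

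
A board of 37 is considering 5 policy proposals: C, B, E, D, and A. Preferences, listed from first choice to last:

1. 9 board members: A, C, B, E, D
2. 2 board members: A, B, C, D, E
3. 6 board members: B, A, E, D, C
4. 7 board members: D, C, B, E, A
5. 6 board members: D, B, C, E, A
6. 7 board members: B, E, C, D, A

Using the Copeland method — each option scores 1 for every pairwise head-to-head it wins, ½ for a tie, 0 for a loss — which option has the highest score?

B

C: beats E and A; loses to B and D → score 2.
B: beats C, E, D, and A → score 4.
E: beats D and A; loses to C and B → score 2.
D: beats C and A; loses to B and E → score 2.
A: loses to C, B, E, and D → score 0.
B has the best pairwise record.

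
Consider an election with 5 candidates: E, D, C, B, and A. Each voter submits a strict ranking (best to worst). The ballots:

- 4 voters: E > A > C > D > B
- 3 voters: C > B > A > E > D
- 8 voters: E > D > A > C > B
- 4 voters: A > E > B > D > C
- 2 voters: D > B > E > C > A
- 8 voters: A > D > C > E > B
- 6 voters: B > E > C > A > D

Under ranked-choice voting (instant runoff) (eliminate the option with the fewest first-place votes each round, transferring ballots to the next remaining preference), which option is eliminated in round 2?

C

Round 1: E 12, D 2, C 3, B 6, A 12. Eliminate D.
Round 2: E 12, C 3, B 8, A 12. Eliminate C.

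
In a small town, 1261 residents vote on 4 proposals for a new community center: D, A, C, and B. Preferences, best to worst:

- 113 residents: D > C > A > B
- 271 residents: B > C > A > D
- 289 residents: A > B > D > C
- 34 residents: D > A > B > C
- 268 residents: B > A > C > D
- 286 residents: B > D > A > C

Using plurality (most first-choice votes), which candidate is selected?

First-place votes: D 147, A 289, C 0, B 825.
B has the most first-place votes.

B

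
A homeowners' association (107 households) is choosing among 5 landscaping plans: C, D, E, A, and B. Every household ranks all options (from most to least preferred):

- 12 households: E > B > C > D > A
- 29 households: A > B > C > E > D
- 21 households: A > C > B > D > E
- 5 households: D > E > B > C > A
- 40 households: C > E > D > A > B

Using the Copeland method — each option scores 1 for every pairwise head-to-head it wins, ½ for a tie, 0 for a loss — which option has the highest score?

C

C: beats D, E, A, and B → score 4.
D: beats A; loses to C, E, and B → score 1.
E: beats D, A, and B; loses to C → score 3.
A: beats B; loses to C, D, and E → score 1.
B: beats D; loses to C, E, and A → score 1.
C has the best pairwise record.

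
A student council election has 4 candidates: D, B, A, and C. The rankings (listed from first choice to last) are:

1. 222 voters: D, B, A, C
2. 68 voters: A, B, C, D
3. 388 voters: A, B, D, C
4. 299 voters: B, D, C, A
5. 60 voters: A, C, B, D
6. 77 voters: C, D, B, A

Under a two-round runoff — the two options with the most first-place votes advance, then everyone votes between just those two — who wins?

B

Round 1 first-place votes: D 222, B 299, A 516, C 77.
A and B advance.
Runoff: A is preferred to B by 516 voters; B by 598.
B wins the runoff.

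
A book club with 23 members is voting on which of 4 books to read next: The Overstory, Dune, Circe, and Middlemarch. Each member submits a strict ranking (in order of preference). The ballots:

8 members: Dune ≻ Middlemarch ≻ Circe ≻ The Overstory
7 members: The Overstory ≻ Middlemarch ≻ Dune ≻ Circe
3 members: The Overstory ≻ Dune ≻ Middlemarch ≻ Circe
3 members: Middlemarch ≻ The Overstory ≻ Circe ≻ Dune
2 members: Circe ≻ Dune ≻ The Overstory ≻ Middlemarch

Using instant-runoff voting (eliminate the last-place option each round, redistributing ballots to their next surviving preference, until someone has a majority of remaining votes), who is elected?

The Overstory

Round 1: The Overstory 10, Dune 8, Circe 2, Middlemarch 3. Eliminate Circe.
Round 2: The Overstory 10, Dune 10, Middlemarch 3. Eliminate Middlemarch.
Round 3: The Overstory 13, Dune 10. The Overstory has a majority.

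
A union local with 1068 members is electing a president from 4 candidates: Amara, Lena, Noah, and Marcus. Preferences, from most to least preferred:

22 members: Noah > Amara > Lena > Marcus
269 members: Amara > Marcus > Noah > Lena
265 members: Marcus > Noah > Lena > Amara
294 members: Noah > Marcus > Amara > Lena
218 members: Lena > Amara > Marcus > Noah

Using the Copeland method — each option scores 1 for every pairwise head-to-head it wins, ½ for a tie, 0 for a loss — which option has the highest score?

Amara: beats Lena; loses to Noah and Marcus → score 1.
Lena: loses to Amara, Noah, and Marcus → score 0.
Noah: beats Amara and Lena; loses to Marcus → score 2.
Marcus: beats Amara, Lena, and Noah → score 3.
Marcus has the best pairwise record.

Marcus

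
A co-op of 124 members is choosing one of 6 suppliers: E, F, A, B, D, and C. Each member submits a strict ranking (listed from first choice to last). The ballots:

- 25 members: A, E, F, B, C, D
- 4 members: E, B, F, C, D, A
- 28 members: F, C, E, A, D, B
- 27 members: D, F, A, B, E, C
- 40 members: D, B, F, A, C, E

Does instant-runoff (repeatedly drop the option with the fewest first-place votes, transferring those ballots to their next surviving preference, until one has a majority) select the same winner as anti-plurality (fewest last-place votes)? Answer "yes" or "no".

Instant-runoff — R1 E 4, F 28, A 25, B 0, D 67, C 0 (D winner). Winner: D.
Anti-plurality — last-place votes: E 40, F 0, A 4, B 28, D 25, C 27. Winner: F.
The two methods disagree.

no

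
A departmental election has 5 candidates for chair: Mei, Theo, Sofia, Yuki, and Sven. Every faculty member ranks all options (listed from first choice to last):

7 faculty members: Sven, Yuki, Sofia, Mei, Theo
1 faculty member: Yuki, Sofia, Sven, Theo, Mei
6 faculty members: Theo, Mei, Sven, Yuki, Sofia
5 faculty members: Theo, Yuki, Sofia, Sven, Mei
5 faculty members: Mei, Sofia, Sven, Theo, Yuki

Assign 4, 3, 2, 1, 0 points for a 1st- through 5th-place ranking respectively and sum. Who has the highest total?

Sven

Mei: 7·1 + 1·0 + 6·3 + 5·0 + 5·4 = 45
Theo: 7·0 + 1·1 + 6·4 + 5·4 + 5·1 = 50
Sofia: 7·2 + 1·3 + 6·0 + 5·2 + 5·3 = 42
Yuki: 7·3 + 1·4 + 6·1 + 5·3 + 5·0 = 46
Sven: 7·4 + 1·2 + 6·2 + 5·1 + 5·2 = 57
Sven has the highest Borda score (57).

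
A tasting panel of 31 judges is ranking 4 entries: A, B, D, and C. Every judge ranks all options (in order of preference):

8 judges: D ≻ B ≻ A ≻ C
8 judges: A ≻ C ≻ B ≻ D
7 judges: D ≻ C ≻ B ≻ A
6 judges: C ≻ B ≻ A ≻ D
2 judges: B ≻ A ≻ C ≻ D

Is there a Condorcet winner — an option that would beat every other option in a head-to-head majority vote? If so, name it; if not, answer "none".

none

Checking pairwise contests:
B beats A 23–8.
C beats B 21–10.
A beats D 16–15.
A beats C 18–13.
Every option loses at least one head-to-head, so there is no Condorcet winner.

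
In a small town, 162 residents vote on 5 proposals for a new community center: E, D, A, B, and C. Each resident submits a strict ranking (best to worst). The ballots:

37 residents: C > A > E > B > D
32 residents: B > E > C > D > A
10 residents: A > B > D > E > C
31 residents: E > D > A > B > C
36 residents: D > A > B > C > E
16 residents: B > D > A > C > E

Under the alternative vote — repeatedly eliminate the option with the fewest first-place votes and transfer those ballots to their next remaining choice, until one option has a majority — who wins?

Round 1: E 31, D 36, A 10, B 48, C 37. Eliminate A.
Round 2: E 31, D 36, B 58, C 37. Eliminate E.
Round 3: D 67, B 58, C 37. Eliminate C.
Round 4: D 67, B 95. B has a majority.

B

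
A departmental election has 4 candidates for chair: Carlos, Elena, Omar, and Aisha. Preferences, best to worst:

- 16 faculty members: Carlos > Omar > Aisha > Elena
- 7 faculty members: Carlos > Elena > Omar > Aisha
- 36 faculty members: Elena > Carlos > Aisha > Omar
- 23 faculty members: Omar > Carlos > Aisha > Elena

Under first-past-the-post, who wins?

Elena

First-place votes: Carlos 23, Elena 36, Omar 23, Aisha 0.
Elena has the most first-place votes.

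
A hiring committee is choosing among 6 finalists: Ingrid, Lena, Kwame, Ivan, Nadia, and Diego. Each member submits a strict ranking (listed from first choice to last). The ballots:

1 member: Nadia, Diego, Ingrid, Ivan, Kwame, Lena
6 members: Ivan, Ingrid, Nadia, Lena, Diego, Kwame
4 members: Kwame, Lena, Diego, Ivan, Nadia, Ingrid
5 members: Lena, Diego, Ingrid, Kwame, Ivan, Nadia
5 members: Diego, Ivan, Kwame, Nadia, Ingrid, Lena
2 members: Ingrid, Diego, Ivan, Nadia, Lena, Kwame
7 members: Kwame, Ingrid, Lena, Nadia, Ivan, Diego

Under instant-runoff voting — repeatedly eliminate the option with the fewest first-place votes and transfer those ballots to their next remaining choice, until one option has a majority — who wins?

Diego

Round 1: Ingrid 2, Lena 5, Kwame 11, Ivan 6, Nadia 1, Diego 5. Eliminate Nadia.
Round 2: Ingrid 2, Lena 5, Kwame 11, Ivan 6, Diego 6. Eliminate Ingrid.
Round 3: Lena 5, Kwame 11, Ivan 6, Diego 8. Eliminate Lena.
Round 4: Kwame 11, Ivan 6, Diego 13. Eliminate Ivan.
Round 5: Kwame 11, Diego 19. Diego has a majority.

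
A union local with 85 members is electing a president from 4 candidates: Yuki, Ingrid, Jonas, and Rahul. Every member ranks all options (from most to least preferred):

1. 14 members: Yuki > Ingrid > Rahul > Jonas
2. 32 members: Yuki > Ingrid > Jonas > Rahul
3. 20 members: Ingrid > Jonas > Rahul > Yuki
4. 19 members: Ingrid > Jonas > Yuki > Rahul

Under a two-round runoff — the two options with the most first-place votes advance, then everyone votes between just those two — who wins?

Yuki

Round 1 first-place votes: Yuki 46, Ingrid 39, Jonas 0, Rahul 0.
Yuki and Ingrid advance.
Runoff: Yuki is preferred to Ingrid by 46 voters; Ingrid by 39.
Yuki wins the runoff.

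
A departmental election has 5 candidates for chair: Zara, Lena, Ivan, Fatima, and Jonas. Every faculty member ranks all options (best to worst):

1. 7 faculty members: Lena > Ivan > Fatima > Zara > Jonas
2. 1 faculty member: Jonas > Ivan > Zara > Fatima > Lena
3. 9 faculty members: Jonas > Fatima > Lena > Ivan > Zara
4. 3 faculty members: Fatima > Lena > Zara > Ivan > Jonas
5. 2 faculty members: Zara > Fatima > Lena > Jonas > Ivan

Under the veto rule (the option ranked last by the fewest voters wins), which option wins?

Fatima

Last-place votes: Zara 9, Lena 1, Ivan 2, Fatima 0, Jonas 10.
Fatima is ranked last by the fewest voters, so Fatima wins.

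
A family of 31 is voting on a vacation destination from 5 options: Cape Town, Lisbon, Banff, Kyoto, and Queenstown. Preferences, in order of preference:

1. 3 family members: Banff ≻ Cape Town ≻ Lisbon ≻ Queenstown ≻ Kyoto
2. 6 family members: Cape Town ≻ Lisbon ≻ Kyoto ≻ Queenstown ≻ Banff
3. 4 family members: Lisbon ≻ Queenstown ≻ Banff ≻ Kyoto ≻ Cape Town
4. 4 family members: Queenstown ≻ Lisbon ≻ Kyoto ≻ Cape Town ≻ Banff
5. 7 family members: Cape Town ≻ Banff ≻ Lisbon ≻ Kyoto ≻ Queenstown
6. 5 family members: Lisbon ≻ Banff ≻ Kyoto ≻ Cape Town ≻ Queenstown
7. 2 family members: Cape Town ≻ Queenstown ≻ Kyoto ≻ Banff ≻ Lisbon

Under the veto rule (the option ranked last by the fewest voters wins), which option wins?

Last-place votes: Cape Town 4, Lisbon 2, Banff 10, Kyoto 3, Queenstown 12.
Lisbon is ranked last by the fewest voters, so Lisbon wins.

Lisbon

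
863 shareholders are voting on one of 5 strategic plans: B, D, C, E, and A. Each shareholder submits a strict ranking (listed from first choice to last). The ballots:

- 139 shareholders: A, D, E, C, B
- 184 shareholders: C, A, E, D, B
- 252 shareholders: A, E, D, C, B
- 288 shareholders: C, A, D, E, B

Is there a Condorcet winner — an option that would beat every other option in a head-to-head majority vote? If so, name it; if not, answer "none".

C

C vs B: 863–0 for C.
C vs D: 472–391 for C.
C vs E: 472–391 for C.
C vs A: 472–391 for C.
C beats every other option head-to-head.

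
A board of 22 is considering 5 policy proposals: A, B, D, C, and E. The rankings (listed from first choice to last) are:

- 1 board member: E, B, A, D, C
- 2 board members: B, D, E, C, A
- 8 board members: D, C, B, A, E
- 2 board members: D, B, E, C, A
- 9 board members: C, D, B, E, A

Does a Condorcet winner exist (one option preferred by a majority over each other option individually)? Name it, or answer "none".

D

D vs A: 21–1 for D.
D vs B: 19–3 for D.
D vs C: 13–9 for D.
D vs E: 21–1 for D.
D beats every other option head-to-head.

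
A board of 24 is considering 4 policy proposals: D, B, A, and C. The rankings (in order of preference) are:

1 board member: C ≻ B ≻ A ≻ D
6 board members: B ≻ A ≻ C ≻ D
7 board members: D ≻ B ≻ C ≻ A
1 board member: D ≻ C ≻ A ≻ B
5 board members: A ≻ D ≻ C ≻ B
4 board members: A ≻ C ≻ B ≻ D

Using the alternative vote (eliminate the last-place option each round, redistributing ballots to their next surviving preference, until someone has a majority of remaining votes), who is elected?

Round 1: D 8, B 6, A 9, C 1. Eliminate C.
Round 2: D 8, B 7, A 9. Eliminate B.
Round 3: D 8, A 16. A has a majority.

A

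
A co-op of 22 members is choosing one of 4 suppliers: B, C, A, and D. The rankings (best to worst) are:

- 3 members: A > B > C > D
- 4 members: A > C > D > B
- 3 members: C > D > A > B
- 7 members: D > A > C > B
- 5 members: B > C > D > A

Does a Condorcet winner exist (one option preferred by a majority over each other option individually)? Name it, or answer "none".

Checking pairwise contests:
C beats B 14–8.
A beats C 14–8.
D beats A 15–7.
C beats D 15–7.
Every option loses at least one head-to-head, so there is no Condorcet winner.

none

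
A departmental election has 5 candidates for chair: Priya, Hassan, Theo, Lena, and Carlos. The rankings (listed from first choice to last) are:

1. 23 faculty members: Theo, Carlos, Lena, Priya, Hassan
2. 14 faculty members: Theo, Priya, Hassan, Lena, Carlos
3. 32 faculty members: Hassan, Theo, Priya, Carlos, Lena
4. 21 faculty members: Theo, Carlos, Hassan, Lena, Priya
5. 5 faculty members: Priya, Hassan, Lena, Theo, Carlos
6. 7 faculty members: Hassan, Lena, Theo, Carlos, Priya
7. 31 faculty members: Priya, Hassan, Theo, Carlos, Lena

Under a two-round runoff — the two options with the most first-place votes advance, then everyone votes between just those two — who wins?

Round 1 first-place votes: Priya 36, Hassan 39, Theo 58, Lena 0, Carlos 0.
Theo and Hassan advance.
Runoff: Theo is preferred to Hassan by 58 voters; Hassan by 75.
Hassan wins the runoff.

Hassan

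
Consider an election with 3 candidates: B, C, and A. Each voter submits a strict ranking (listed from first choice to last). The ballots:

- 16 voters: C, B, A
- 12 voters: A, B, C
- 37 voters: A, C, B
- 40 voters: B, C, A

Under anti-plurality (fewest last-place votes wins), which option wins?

Last-place votes: B 37, C 12, A 56.
C is ranked last by the fewest voters, so C wins.

C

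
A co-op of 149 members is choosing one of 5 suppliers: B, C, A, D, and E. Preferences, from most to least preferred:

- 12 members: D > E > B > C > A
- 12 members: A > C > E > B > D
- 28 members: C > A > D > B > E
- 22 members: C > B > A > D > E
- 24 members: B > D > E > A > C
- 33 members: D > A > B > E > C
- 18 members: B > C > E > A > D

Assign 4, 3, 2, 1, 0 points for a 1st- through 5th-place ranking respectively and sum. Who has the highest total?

B

B: 12·2 + 12·1 + 28·1 + 22·3 + 24·4 + 33·2 + 18·4 = 364
C: 12·1 + 12·3 + 28·4 + 22·4 + 24·0 + 33·0 + 18·3 = 302
A: 12·0 + 12·4 + 28·3 + 22·2 + 24·1 + 33·3 + 18·1 = 317
D: 12·4 + 12·0 + 28·2 + 22·1 + 24·3 + 33·4 + 18·0 = 330
E: 12·3 + 12·2 + 28·0 + 22·0 + 24·2 + 33·1 + 18·2 = 177
B has the highest Borda score (364).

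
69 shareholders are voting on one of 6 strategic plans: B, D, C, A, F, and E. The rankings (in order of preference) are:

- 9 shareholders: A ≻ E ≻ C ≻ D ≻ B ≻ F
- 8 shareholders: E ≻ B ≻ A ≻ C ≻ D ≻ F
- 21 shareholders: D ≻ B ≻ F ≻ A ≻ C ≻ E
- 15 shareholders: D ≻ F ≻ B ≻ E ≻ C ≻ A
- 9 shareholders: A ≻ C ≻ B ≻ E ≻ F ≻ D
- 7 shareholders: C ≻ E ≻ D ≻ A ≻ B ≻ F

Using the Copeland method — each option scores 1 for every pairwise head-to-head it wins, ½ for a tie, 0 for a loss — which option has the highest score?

B: beats C, A, F, and E; loses to D → score 4.
D: beats B, C, A, F, and E → score 5.
C: beats E; loses to B, D, A, and F → score 1.
A: beats C and E; loses to B, D, and F → score 2.
F: beats C, A, and E; loses to B and D → score 3.
E: loses to B, D, C, A, and F → score 0.
D has the best pairwise record.

D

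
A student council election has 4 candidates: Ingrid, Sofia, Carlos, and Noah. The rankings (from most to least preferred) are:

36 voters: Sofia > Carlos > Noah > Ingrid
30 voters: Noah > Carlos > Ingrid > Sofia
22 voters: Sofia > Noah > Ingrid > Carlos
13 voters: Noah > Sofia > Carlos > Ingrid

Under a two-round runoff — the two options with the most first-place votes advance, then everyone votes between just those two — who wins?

Round 1 first-place votes: Ingrid 0, Sofia 58, Carlos 0, Noah 43.
Sofia and Noah advance.
Runoff: Sofia is preferred to Noah by 58 voters; Noah by 43.
Sofia wins the runoff.

Sofia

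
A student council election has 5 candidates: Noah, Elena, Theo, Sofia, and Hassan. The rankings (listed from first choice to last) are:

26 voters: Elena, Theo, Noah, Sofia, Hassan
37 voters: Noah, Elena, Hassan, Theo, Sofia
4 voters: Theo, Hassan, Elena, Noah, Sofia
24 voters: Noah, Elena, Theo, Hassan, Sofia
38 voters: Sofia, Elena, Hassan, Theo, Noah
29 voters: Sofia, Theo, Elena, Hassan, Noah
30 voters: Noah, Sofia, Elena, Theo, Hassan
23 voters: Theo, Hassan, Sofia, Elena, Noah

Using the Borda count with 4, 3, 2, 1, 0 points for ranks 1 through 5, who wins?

Noah: 26·2 + 37·4 + 4·1 + 24·4 + 38·0 + 29·0 + 30·4 + 23·0 = 420
Elena: 26·4 + 37·3 + 4·2 + 24·3 + 38·3 + 29·2 + 30·2 + 23·1 = 550
Theo: 26·3 + 37·1 + 4·4 + 24·2 + 38·1 + 29·3 + 30·1 + 23·4 = 426
Sofia: 26·1 + 37·0 + 4·0 + 24·0 + 38·4 + 29·4 + 30·3 + 23·2 = 430
Hassan: 26·0 + 37·2 + 4·3 + 24·1 + 38·2 + 29·1 + 30·0 + 23·3 = 284
Elena has the highest Borda score (550).

Elena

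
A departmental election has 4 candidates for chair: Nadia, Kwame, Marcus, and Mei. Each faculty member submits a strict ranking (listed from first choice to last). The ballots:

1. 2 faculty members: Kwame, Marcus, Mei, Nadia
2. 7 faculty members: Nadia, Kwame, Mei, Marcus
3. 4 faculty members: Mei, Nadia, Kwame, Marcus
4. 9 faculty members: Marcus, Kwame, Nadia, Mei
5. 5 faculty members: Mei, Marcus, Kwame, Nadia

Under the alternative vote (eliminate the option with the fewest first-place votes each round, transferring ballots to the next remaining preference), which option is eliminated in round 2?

Round 1: Nadia 7, Kwame 2, Marcus 9, Mei 9. Eliminate Kwame.
Round 2: Nadia 7, Marcus 11, Mei 9. Eliminate Nadia.

Nadia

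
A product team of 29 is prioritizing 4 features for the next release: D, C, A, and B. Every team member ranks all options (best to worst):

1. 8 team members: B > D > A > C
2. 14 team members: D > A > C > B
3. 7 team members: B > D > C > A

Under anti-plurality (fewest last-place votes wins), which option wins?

Last-place votes: D 0, C 8, A 7, B 14.
D is ranked last by the fewest voters, so D wins.

D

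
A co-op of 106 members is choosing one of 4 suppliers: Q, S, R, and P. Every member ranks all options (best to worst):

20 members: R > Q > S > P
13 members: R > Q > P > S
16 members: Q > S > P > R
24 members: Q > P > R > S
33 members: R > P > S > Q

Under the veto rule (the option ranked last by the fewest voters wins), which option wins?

Last-place votes: Q 33, S 37, R 16, P 20.
R is ranked last by the fewest voters, so R wins.

R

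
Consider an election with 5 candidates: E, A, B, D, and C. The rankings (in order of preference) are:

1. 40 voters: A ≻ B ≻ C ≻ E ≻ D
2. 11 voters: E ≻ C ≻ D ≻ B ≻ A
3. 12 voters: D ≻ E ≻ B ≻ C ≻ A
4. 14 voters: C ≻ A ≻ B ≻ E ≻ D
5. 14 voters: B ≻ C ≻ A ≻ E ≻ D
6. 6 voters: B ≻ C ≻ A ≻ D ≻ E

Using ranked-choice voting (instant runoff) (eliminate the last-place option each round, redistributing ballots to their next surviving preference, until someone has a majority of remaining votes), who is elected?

Round 1: E 11, A 40, B 20, D 12, C 14. Eliminate E.
Round 2: A 40, B 20, D 12, C 25. Eliminate D.
Round 3: A 40, B 32, C 25. Eliminate C.
Round 4: A 54, B 43. A has a majority.

A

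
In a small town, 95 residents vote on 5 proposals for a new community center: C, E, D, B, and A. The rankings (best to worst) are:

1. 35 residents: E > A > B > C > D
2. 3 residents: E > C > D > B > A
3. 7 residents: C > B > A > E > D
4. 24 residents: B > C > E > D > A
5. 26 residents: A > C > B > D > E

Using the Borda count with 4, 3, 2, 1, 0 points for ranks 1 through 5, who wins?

C: 35·1 + 3·3 + 7·4 + 24·3 + 26·3 = 222
E: 35·4 + 3·4 + 7·1 + 24·2 + 26·0 = 207
D: 35·0 + 3·2 + 7·0 + 24·1 + 26·1 = 56
B: 35·2 + 3·1 + 7·3 + 24·4 + 26·2 = 242
A: 35·3 + 3·0 + 7·2 + 24·0 + 26·4 = 223
B has the highest Borda score (242).

B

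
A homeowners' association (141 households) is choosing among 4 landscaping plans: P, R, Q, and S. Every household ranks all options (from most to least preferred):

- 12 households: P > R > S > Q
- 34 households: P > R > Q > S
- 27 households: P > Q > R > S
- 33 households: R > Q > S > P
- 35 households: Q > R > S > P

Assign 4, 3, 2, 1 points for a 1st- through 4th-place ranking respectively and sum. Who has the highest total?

P: 12·4 + 34·4 + 27·4 + 33·1 + 35·1 = 360
R: 12·3 + 34·3 + 27·2 + 33·4 + 35·3 = 429
Q: 12·1 + 34·2 + 27·3 + 33·3 + 35·4 = 400
S: 12·2 + 34·1 + 27·1 + 33·2 + 35·2 = 221
R has the highest Borda score (429).

R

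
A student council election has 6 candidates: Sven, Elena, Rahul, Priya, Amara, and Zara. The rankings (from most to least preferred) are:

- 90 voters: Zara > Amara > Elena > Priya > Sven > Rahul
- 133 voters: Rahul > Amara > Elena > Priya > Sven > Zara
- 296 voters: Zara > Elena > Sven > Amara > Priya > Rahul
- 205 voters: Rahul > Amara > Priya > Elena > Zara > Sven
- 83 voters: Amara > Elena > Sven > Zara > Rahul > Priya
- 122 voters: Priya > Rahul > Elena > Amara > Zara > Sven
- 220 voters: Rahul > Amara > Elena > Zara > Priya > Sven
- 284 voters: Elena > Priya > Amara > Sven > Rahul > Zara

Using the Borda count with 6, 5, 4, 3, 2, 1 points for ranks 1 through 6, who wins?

Sven: 90·2 + 133·2 + 296·4 + 205·1 + 83·4 + 122·1 + 220·1 + 284·3 = 3361
Elena: 90·4 + 133·4 + 296·5 + 205·3 + 83·5 + 122·4 + 220·4 + 284·6 = 6474
Rahul: 90·1 + 133·6 + 296·1 + 205·6 + 83·2 + 122·5 + 220·6 + 284·2 = 5078
Priya: 90·3 + 133·3 + 296·2 + 205·4 + 83·1 + 122·6 + 220·2 + 284·5 = 4756
Amara: 90·5 + 133·5 + 296·3 + 205·5 + 83·6 + 122·3 + 220·5 + 284·4 = 6128
Zara: 90·6 + 133·1 + 296·6 + 205·2 + 83·3 + 122·2 + 220·3 + 284·1 = 4296
Elena has the highest Borda score (6474).

Elena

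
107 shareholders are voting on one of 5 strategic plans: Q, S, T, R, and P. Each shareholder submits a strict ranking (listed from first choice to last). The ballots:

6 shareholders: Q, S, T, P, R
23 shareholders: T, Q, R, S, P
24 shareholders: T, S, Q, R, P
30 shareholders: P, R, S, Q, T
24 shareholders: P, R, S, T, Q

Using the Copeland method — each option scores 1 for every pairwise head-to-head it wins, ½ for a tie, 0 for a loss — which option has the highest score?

P

Q: loses to S, T, R, and P → score 0.
S: beats Q and T; loses to R and P → score 2.
T: beats Q; loses to S, R, and P → score 1.
R: beats Q, S, and T; loses to P → score 3.
P: beats Q, S, T, and R → score 4.
P has the best pairwise record.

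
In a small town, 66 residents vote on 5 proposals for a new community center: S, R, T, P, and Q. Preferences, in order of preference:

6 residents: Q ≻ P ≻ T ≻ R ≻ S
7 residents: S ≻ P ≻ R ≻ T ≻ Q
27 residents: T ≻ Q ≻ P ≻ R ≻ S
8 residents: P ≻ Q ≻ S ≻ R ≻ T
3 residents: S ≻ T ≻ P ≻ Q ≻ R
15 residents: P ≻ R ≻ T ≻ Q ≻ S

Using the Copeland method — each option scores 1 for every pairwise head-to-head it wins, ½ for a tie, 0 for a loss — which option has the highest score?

P

S: loses to R, T, P, and Q → score 0.
R: beats S; loses to T, P, and Q → score 1.
T: beats S, R, and Q; loses to P → score 3.
P: beats S, R, and T; ties Q → score 3.5.
Q: beats S and R; ties P; loses to T → score 2.5.
P has the best pairwise record.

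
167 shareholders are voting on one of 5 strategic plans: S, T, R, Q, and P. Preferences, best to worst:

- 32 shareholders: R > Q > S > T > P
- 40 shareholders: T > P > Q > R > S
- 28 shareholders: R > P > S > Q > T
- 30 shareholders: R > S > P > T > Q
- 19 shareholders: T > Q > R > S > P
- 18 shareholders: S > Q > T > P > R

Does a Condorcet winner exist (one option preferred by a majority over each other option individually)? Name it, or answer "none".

R

R vs S: 149–18 for R.
R vs T: 90–77 for R.
R vs Q: 90–77 for R.
R vs P: 109–58 for R.
R beats every other option head-to-head.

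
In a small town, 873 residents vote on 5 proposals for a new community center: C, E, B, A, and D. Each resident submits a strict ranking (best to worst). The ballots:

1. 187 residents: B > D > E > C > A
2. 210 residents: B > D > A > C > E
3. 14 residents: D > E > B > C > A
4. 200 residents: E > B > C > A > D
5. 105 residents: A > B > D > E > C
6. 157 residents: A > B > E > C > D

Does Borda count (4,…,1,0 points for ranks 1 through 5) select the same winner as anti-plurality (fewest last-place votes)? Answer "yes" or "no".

yes

Borda — scores: C 968, E 1635, B 3002, A 1668, D 1457. Winner: B.
Anti-plurality — last-place votes: C 105, E 210, B 0, A 201, D 357. Winner: B.
The two methods agree.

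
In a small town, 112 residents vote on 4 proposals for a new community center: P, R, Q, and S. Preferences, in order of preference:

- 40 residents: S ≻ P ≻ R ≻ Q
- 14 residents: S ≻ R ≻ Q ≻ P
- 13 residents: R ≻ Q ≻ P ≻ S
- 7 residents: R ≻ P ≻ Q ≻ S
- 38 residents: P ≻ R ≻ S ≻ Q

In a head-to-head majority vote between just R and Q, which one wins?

Voters preferring R to Q: 112; preferring Q to R: 0.
R wins the head-to-head.

R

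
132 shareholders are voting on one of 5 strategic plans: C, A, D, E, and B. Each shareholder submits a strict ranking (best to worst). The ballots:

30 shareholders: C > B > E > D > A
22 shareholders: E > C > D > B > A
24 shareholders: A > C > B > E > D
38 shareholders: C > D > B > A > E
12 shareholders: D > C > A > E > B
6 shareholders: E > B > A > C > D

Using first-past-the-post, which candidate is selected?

C

First-place votes: C 68, A 24, D 12, E 28, B 0.
C has the most first-place votes.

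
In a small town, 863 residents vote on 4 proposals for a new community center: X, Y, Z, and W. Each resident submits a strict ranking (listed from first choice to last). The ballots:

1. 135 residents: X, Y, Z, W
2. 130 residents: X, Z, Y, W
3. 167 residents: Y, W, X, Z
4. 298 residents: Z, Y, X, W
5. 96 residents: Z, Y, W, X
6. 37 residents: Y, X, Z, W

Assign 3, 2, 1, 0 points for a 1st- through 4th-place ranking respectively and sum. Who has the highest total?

Y

X: 135·3 + 130·3 + 167·1 + 298·1 + 96·0 + 37·2 = 1334
Y: 135·2 + 130·1 + 167·3 + 298·2 + 96·2 + 37·3 = 1800
Z: 135·1 + 130·2 + 167·0 + 298·3 + 96·3 + 37·1 = 1614
W: 135·0 + 130·0 + 167·2 + 298·0 + 96·1 + 37·0 = 430
Y has the highest Borda score (1800).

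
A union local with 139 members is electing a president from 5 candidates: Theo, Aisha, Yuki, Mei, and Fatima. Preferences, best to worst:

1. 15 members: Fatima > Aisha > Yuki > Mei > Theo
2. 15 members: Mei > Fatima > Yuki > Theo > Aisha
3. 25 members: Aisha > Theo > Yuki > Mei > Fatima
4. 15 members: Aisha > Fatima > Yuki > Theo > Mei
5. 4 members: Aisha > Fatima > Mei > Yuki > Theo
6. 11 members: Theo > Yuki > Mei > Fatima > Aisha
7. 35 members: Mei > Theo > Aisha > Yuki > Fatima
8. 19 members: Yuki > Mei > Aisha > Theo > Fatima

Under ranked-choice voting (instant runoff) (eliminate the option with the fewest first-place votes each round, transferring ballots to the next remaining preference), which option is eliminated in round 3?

Yuki

Round 1: Theo 11, Aisha 44, Yuki 19, Mei 50, Fatima 15. Eliminate Theo.
Round 2: Aisha 44, Yuki 30, Mei 50, Fatima 15. Eliminate Fatima.
Round 3: Aisha 59, Yuki 30, Mei 50. Eliminate Yuki.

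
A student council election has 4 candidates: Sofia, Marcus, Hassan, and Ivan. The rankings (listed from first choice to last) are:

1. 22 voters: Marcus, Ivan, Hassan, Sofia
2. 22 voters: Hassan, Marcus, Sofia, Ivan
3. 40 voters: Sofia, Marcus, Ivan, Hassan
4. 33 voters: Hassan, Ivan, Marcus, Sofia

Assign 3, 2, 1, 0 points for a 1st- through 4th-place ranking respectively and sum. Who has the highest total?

Marcus

Sofia: 22·0 + 22·1 + 40·3 + 33·0 = 142
Marcus: 22·3 + 22·2 + 40·2 + 33·1 = 223
Hassan: 22·1 + 22·3 + 40·0 + 33·3 = 187
Ivan: 22·2 + 22·0 + 40·1 + 33·2 = 150
Marcus has the highest Borda score (223).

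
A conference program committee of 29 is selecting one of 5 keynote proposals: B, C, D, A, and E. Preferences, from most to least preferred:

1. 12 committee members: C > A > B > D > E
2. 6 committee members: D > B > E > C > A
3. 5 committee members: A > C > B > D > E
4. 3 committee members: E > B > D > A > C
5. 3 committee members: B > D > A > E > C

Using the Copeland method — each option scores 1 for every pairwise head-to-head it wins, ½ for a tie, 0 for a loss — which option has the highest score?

B: beats D and E; loses to C and A → score 2.
C: beats B, D, A, and E → score 4.
D: beats E; loses to B, C, and A → score 1.
A: beats B, D, and E; loses to C → score 3.
E: loses to B, C, D, and A → score 0.
C has the best pairwise record.

C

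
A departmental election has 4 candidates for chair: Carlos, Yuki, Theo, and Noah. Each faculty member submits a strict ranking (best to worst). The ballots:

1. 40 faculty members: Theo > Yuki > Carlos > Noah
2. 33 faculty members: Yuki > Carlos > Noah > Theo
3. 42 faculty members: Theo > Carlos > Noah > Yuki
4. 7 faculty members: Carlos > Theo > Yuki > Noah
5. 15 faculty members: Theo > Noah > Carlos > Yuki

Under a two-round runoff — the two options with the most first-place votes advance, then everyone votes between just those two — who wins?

Round 1 first-place votes: Carlos 7, Yuki 33, Theo 97, Noah 0.
Theo and Yuki advance.
Runoff: Theo is preferred to Yuki by 104 voters; Yuki by 33.
Theo wins the runoff.

Theo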